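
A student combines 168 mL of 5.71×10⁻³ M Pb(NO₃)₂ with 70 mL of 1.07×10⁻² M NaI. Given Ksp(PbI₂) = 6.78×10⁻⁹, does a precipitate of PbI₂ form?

Yes

After mixing, V = 168 mL + 70 mL = 238 mL.
[Pb²⁺] = (5.71×10⁻³)(168)/238 = 4.03×10⁻³ M
[I⁻] = (1.07×10⁻²)(70)/238 = 3.15×10⁻³ M
Q = [Pb²⁺][I⁻]^2 = 3.99×10⁻⁸
Because Q > Ksp (3.99×10⁻⁸ vs 6.78×10⁻⁹), a precipitate of PbI₂ forms.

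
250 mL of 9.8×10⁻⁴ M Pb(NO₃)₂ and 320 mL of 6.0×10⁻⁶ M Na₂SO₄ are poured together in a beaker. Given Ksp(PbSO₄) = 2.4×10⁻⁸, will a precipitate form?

After mixing, V = 250 mL + 320 mL = 570 mL.
[Pb²⁺] = (9.8×10⁻⁴)(250)/570 = 4.3×10⁻⁴ M
[SO₄²⁻] = (6.0×10⁻⁶)(320)/570 = 3.4×10⁻⁶ M
Q = [Pb²⁺][SO₄²⁻] = 1.4×10⁻⁹
Q < Ksp (1.4×10⁻⁹ vs 2.4×10⁻⁸); the solution remains unsaturated and no precipitate forms.

No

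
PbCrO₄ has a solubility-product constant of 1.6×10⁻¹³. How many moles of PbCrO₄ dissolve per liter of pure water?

PbCrO₄(s) ⇌ Pb²⁺(aq) + CrO₄²⁻(aq)
Call the molar solubility s, so that [Pb²⁺] = s and [CrO₄²⁻] = s.
Ksp = [Pb²⁺][CrO₄²⁻] = s · s = s^2
s^2 = 1.6×10⁻¹³
s = (1.6×10⁻¹³)^(1/2) = 4.0×10⁻⁷ mol/L

4.0×10⁻⁷ M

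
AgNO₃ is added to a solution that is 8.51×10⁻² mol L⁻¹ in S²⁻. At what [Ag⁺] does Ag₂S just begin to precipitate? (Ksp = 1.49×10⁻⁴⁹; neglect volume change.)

Precipitation of each salt begins when its ion product equals Ksp.
Ag₂S(s) ⇌ 2 Ag⁺(aq) + S²⁻(aq)
Ksp = [Ag⁺]^2[S²⁻] = [Ag⁺]^2(8.51×10⁻²)
[Ag⁺]^2 = 1.49×10⁻⁴⁹ / (8.51×10⁻²) = 1.75×10⁻⁴⁸
[Ag⁺] = 1.32×10⁻²⁴ mol L⁻¹

1.32×10⁻²⁴ M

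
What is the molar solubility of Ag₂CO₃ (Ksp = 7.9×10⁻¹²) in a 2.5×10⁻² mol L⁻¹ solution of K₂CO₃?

8.9×10⁻⁶ M

Ag₂CO₃(s) ⇌ 2 Ag⁺(aq) + CO₃²⁻(aq)
CO₃²⁻ is already present at 2.5×10⁻² mol L⁻¹. If s mol/L of Ag₂CO₃ dissolves, [Ag⁺] = 2s while [CO₃²⁻] ≈ 2.5×10⁻² mol L⁻¹.
Ksp = [Ag⁺]^2[CO₃²⁻] = (2s)^2(2.5×10⁻²)
(2s)^2 = 7.9×10⁻¹² / (2.5×10⁻²) = 3.2×10⁻¹⁰
s = 8.9×10⁻⁶ mol L⁻¹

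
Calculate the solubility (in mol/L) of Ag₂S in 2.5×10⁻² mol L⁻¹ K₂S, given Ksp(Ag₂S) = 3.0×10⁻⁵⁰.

5.5×10⁻²⁵ M

Ag₂S(s) ⇌ 2 Ag⁺(aq) + S²⁻(aq)
The solution already contains S²⁻ at 2.5×10⁻² mol L⁻¹. Let s be the molar solubility of Ag₂S.
[S²⁻] ≈ 2.5×10⁻² mol L⁻¹ (common ion dominates); [Ag⁺] = 2s.
Ksp = [Ag⁺]^2[S²⁻] = (2s)^2(2.5×10⁻²)
(2s)^2 = 3.0×10⁻⁵⁰ / (2.5×10⁻²) = 1.2×10⁻⁴⁸
s = 5.5×10⁻²⁵ mol L⁻¹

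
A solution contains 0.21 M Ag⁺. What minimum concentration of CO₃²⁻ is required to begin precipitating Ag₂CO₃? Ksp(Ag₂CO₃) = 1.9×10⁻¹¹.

Precipitation of each salt begins when its ion product equals Ksp.
Ag₂CO₃(s) ⇌ 2 Ag⁺(aq) + CO₃²⁻(aq)
Ksp = [Ag⁺]^2[CO₃²⁻] = [CO₃²⁻](0.21)^2
[CO₃²⁻] = 1.9×10⁻¹¹ / (0.21)^2 = 4.3×10⁻¹⁰
[CO₃²⁻] = 4.3×10⁻¹⁰ M

4.3×10⁻¹⁰ M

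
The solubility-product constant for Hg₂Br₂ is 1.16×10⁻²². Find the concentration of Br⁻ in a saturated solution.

6.14×10⁻⁸ M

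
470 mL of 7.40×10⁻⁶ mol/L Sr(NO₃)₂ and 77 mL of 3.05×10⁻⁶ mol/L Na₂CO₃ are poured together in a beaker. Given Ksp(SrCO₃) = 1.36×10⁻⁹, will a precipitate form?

No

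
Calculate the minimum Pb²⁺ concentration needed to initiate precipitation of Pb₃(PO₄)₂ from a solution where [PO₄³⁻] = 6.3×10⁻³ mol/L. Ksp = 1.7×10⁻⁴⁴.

7.5×10⁻¹⁴ M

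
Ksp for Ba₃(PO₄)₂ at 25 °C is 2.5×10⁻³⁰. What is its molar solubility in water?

4.7×10⁻⁷ M

Ba₃(PO₄)₂(s) ⇌ 3 Ba²⁺(aq) + 2 PO₄³⁻(aq)
Let s be the molar solubility. Then [Ba²⁺] = 3s and [PO₄³⁻] = 2s.
Ksp = [Ba²⁺]^3[PO₄³⁻]^2 = (3s)^3 · (2s)^2 = 108s^5
108s^5 = 2.5×10⁻³⁰  ⇒  s^5 = 2.3×10⁻³²
s = 4.7×10⁻⁷ mol L⁻¹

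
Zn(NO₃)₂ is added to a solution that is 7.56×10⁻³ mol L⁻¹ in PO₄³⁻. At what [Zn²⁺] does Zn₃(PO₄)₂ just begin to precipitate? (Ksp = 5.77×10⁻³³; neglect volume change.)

4.66×10⁻¹⁰ M

A salt starts to precipitate once the ion product Q reaches its Ksp.
Zn₃(PO₄)₂(s) ⇌ 3 Zn²⁺(aq) + 2 PO₄³⁻(aq)
Ksp = [Zn²⁺]^3[PO₄³⁻]^2 = [Zn²⁺]^3(7.56×10⁻³)^2
[Zn²⁺]^3 = 5.77×10⁻³³ / (7.56×10⁻³)^2 = 1.01×10⁻²⁸
[Zn²⁺] = 4.66×10⁻¹⁰ mol L⁻¹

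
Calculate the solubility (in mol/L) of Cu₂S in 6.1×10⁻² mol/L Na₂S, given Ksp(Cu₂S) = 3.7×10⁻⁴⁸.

Cu₂S(s) ⇌ 2 Cu⁺(aq) + S²⁻(aq)
With S²⁻ already at 6.1×10⁻² mol/L and s small, take [S²⁻] ≈ 6.1×10⁻² mol/L and [Cu⁺] = 2s.
Ksp = [Cu⁺]^2[S²⁻] = (2s)^2(6.1×10⁻²)
(2s)^2 = 3.7×10⁻⁴⁸ / (6.1×10⁻²) = 6.1×10⁻⁴⁷
s = 3.9×10⁻²⁴ mol/L

3.9×10⁻²⁴ M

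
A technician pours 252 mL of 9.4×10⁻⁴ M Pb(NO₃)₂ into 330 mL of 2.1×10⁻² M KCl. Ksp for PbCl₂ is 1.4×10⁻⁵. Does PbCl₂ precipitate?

The combined volume is 582 mL.
[Pb²⁺] = (9.4×10⁻⁴)(252)/582 = 4.1×10⁻⁴ M
[Cl⁻] = (2.1×10⁻²)(330)/582 = 1.2×10⁻² M
Q = [Pb²⁺][Cl⁻]^2 = 5.8×10⁻⁸
Q < Ksp (5.8×10⁻⁸ vs 1.4×10⁻⁵); the solution remains unsaturated and no precipitate forms.

No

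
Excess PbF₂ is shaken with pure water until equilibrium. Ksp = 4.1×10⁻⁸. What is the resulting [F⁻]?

PbF₂(s) ⇌ Pb²⁺(aq) + 2 F⁻(aq)
If s mol/L of PbF₂ dissolves, [Pb²⁺] = s and [F⁻] = 2s.
Ksp = [Pb²⁺][F⁻]^2 = s · (2s)^2 = 4s^3 = 4.1×10⁻⁸
s = 2.2×10⁻³ M
[F⁻] = 2s = 4.3×10⁻³ M

4.3×10⁻³ M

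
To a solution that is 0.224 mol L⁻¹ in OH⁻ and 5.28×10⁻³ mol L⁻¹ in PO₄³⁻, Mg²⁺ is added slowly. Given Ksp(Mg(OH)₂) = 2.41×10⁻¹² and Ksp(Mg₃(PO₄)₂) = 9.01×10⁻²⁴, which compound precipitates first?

Mg(OH)₂

The threshold for precipitation is Q = Ksp.
For Mg(OH)₂: [Mg²⁺] = (Ksp/[OH⁻]^2) = 4.80×10⁻¹¹ mol L⁻¹
For Mg₃(PO₄)₂: [Mg²⁺] = (Ksp/[PO₄³⁻]^2)^(1/3) = 6.86×10⁻⁷ mol L⁻¹
Since Mg(OH)₂ needs less Mg²⁺ to reach saturation, it precipitates first.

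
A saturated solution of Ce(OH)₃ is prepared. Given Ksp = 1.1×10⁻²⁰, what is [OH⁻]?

1.3×10⁻⁵ M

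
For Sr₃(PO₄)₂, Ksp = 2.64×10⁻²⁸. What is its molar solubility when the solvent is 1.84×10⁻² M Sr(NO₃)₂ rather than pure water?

Sr₃(PO₄)₂(s) ⇌ 3 Sr²⁺(aq) + 2 PO₄³⁻(aq)
Let s be the solubility of Sr₃(PO₄)₂ here. The common ion gives [Sr²⁺] ≈ 1.84×10⁻² M, and [PO₄³⁻] = 2s.
Ksp = [Sr²⁺]^3[PO₄³⁻]^2 = (1.84×10⁻²)^3(2s)^2
(2s)^2 = 2.64×10⁻²⁸ / (1.84×10⁻²)^3 = 4.24×10⁻²³
s = 3.25×10⁻¹² M

3.25×10⁻¹² M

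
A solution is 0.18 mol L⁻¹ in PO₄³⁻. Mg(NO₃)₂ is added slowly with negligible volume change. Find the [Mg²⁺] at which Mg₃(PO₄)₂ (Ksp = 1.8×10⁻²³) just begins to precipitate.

A salt starts to precipitate once the ion product Q reaches its Ksp.
Mg₃(PO₄)₂(s) ⇌ 3 Mg²⁺(aq) + 2 PO₄³⁻(aq)
Ksp = [Mg²⁺]^3[PO₄³⁻]^2 = [Mg²⁺]^3(0.18)^2
[Mg²⁺]^3 = 1.8×10⁻²³ / (0.18)^2 = 5.6×10⁻²²
[Mg²⁺] = 8.2×10⁻⁸ mol L⁻¹

8.2×10⁻⁸ M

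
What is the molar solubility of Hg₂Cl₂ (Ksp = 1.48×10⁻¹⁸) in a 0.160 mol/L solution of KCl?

Hg₂Cl₂(s) ⇌ Hg₂²⁺(aq) + 2 Cl⁻(aq)
The solution already contains Cl⁻ at 0.160 mol/L. Let s be the molar solubility of Hg₂Cl₂.
[Cl⁻] ≈ 0.160 mol/L (common ion dominates); [Hg₂²⁺] = s.
Ksp = [Hg₂²⁺][Cl⁻]^2 = s(0.160)^2
s = 1.48×10⁻¹⁸ / (0.160)^2 = 5.78×10⁻¹⁷
s = 5.78×10⁻¹⁷ mol/L

5.78×10⁻¹⁷ M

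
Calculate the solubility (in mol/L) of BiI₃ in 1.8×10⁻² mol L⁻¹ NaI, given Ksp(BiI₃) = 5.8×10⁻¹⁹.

BiI₃(s) ⇌ Bi³⁺(aq) + 3 I⁻(aq)
The solution already contains I⁻ at 1.8×10⁻² mol L⁻¹. Let s be the molar solubility of BiI₃.
[I⁻] ≈ 1.8×10⁻² mol L⁻¹ (common ion dominates); [Bi³⁺] = s.
Ksp = [Bi³⁺][I⁻]^3 = s(1.8×10⁻²)^3
s = 5.8×10⁻¹⁹ / (1.8×10⁻²)^3 = 9.9×10⁻¹⁴
s = 9.9×10⁻¹⁴ mol L⁻¹

9.9×10⁻¹⁴ M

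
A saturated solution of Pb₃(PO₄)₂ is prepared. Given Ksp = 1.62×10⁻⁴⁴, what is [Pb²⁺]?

Pb₃(PO₄)₂(s) ⇌ 3 Pb²⁺(aq) + 2 PO₄³⁻(aq)
For each mole of Pb₃(PO₄)₂ that dissolves per liter, [Pb²⁺] = 3s and [PO₄³⁻] = 2s; let s denote this solubility.
Ksp = [Pb²⁺]^3[PO₄³⁻]^2 = (3s)^3 · (2s)^2 = 108s^5 = 1.62×10⁻⁴⁴
s = 6.84×10⁻¹⁰ mol/L
[Pb²⁺] = 3s = 2.05×10⁻⁹ mol/L

2.05×10⁻⁹ M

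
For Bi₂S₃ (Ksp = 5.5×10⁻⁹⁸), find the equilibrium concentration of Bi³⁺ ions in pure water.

2.8×10⁻²⁰ M

Bi₂S₃(s) ⇌ 2 Bi³⁺(aq) + 3 S²⁻(aq)
If s mol/L of Bi₂S₃ dissolves, [Bi³⁺] = 2s and [S²⁻] = 3s.
Ksp = [Bi³⁺]^2[S²⁻]^3 = (2s)^2 · (3s)^3 = 108s^5 = 5.5×10⁻⁹⁸
s = 1.4×10⁻²⁰ M
[Bi³⁺] = 2s = 2.8×10⁻²⁰ M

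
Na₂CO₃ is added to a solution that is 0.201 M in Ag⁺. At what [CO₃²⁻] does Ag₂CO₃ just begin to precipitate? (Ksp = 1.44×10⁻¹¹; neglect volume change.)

Each salt precipitates once Q = Ksp for that salt.
Ag₂CO₃(s) ⇌ 2 Ag⁺(aq) + CO₃²⁻(aq)
Ksp = [Ag⁺]^2[CO₃²⁻] = [CO₃²⁻](0.201)^2
[CO₃²⁻] = 1.44×10⁻¹¹ / (0.201)^2 = 3.56×10⁻¹⁰
[CO₃²⁻] = 3.56×10⁻¹⁰ M

3.56×10⁻¹⁰ M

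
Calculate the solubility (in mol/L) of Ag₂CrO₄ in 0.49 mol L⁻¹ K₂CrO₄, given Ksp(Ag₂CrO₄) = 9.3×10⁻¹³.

6.9×10⁻⁷ M

Ag₂CrO₄(s) ⇌ 2 Ag⁺(aq) + CrO₄²⁻(aq)
CrO₄²⁻ is already present at 0.49 mol L⁻¹. If s mol/L of Ag₂CrO₄ dissolves, [Ag⁺] = 2s while [CrO₄²⁻] ≈ 0.49 mol L⁻¹.
Ksp = [Ag⁺]^2[CrO₄²⁻] = (2s)^2(0.49)
(2s)^2 = 9.3×10⁻¹³ / (0.49) = 1.9×10⁻¹²
s = 6.9×10⁻⁷ mol L⁻¹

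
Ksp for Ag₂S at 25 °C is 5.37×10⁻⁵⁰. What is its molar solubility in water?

2.38×10⁻¹⁷ M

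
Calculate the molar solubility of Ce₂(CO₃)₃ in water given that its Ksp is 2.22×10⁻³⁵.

4.60×10⁻⁸ M

Ce₂(CO₃)₃(s) ⇌ 2 Ce³⁺(aq) + 3 CO₃²⁻(aq)
Let s be the molar solubility. Then [Ce³⁺] = 2s and [CO₃²⁻] = 3s.
Ksp = [Ce³⁺]^2[CO₃²⁻]^3 = (2s)^2 · (3s)^3 = 108s^5
108s^5 = 2.22×10⁻³⁵  ⇒  s^5 = 2.06×10⁻³⁷
s = 4.60×10⁻⁸ mol/L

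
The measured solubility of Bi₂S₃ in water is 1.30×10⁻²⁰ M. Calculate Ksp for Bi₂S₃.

Bi₂S₃(s) ⇌ 2 Bi³⁺(aq) + 3 S²⁻(aq)
If s mol/L of Bi₂S₃ dissolves, [Bi³⁺] = 2s and [S²⁻] = 3s.
Ksp = [Bi³⁺]^2[S²⁻]^3 = (2s)^2 · (3s)^3 = 108s^5
Ksp = 108 × (1.30×10⁻²⁰)^5 = 4.01×10⁻⁹⁸

Ksp = 4.01×10⁻⁹⁸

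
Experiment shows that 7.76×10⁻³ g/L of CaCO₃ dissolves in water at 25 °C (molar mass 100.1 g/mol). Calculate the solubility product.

Convert to molarity: s = 7.76×10⁻³ / 100.1 = 7.7522×10⁻⁵ mol/L
CaCO₃(s) ⇌ Ca²⁺(aq) + CO₃²⁻(aq)
If s mol/L of CaCO₃ dissolves, [Ca²⁺] = s and [CO₃²⁻] = s.
Ksp = [Ca²⁺][CO₃²⁻] = s · s = s^2
Ksp = (7.7522×10⁻⁵)^2 = 6.01×10⁻⁹

Ksp = 6.01×10⁻⁹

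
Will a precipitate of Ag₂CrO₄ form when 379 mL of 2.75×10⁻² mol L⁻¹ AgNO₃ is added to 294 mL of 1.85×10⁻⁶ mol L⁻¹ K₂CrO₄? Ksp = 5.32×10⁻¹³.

Yes

After mixing, V = 379 mL + 294 mL = 673 mL.
[Ag⁺] = (2.75×10⁻²)(379)/673 = 1.55×10⁻² mol L⁻¹
[CrO₄²⁻] = (1.85×10⁻⁶)(294)/673 = 8.08×10⁻⁷ mol L⁻¹
Q = [Ag⁺]^2[CrO₄²⁻] = 1.94×10⁻¹⁰
Q = 1.94×10⁻¹⁰ > Ksp = 5.32×10⁻¹³, so the solution is supersaturated and Ag₂CrO₄ precipitates.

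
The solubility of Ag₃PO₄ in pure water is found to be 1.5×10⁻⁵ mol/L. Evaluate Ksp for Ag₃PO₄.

Ag₃PO₄(s) ⇌ 3 Ag⁺(aq) + PO₄³⁻(aq)
Call the molar solubility s, so that [Ag⁺] = 3s and [PO₄³⁻] = s.
Ksp = [Ag⁺]^3[PO₄³⁻] = (3s)^3 · s = 27s^4
Ksp = 27 × (1.5×10⁻⁵)^4 = 1.4×10⁻¹⁸

Ksp = 1.4×10⁻¹⁸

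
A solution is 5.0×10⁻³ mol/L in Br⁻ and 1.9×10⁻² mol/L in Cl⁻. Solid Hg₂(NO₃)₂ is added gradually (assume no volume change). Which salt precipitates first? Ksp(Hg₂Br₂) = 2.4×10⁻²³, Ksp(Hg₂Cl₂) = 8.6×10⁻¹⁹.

Hg₂Br₂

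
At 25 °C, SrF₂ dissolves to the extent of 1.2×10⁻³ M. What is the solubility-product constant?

Ksp = 6.9×10⁻⁹

SrF₂(s) ⇌ Sr²⁺(aq) + 2 F⁻(aq)
With molar solubility s: [Sr²⁺] = s, [F⁻] = 2s.
Ksp = [Sr²⁺][F⁻]^2 = s · (2s)^2 = 4s^3
Ksp = 4 × (1.2×10⁻³)^3 = 6.9×10⁻⁹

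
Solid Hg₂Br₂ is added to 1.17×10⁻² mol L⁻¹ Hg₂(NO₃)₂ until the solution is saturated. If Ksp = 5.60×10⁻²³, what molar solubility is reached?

3.46×10⁻¹¹ M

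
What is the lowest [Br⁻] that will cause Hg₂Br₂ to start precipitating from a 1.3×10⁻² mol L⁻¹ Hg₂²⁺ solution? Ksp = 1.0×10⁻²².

Each salt precipitates once Q = Ksp for that salt.
Hg₂Br₂(s) ⇌ Hg₂²⁺(aq) + 2 Br⁻(aq)
Ksp = [Hg₂²⁺][Br⁻]^2 = [Br⁻]^2(1.3×10⁻²)
[Br⁻]^2 = 1.0×10⁻²² / (1.3×10⁻²) = 7.7×10⁻²¹
[Br⁻] = 8.8×10⁻¹¹ mol L⁻¹

8.8×10⁻¹¹ M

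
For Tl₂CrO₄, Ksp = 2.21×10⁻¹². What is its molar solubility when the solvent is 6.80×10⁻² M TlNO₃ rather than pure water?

Tl₂CrO₄(s) ⇌ 2 Tl⁺(aq) + CrO₄²⁻(aq)
The solution already contains Tl⁺ at 6.80×10⁻² M. Let s be the molar solubility of Tl₂CrO₄.
[Tl⁺] ≈ 6.80×10⁻² M (common ion dominates); [CrO₄²⁻] = s.
Ksp = [Tl⁺]^2[CrO₄²⁻] = (6.80×10⁻²)^2s
s = 2.21×10⁻¹² / (6.80×10⁻²)^2 = 4.78×10⁻¹⁰
s = 4.78×10⁻¹⁰ M

4.78×10⁻¹⁰ M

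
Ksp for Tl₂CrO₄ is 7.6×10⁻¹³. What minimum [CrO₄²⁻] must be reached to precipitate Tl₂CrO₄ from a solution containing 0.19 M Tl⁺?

2.1×10⁻¹¹ M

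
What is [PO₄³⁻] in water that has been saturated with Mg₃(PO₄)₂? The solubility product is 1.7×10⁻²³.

2.2×10⁻⁵ M

Mg₃(PO₄)₂(s) ⇌ 3 Mg²⁺(aq) + 2 PO₄³⁻(aq)
For each mole of Mg₃(PO₄)₂ that dissolves per liter, [Mg²⁺] = 3s and [PO₄³⁻] = 2s; let s denote this solubility.
Ksp = [Mg²⁺]^3[PO₄³⁻]^2 = (3s)^3 · (2s)^2 = 108s^5 = 1.7×10⁻²³
s = 1.1×10⁻⁵ mol/L
[PO₄³⁻] = 2s = 2.2×10⁻⁵ mol/L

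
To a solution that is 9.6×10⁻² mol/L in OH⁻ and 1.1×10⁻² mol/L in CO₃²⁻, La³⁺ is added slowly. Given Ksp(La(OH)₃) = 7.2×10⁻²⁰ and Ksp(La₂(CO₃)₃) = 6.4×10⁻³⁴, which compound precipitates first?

La(OH)₃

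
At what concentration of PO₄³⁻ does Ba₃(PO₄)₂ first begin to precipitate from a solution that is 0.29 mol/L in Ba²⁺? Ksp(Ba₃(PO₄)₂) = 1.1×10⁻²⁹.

2.1×10⁻¹⁴ M

A salt starts to precipitate once the ion product Q reaches its Ksp.
Ba₃(PO₄)₂(s) ⇌ 3 Ba²⁺(aq) + 2 PO₄³⁻(aq)
Ksp = [Ba²⁺]^3[PO₄³⁻]^2 = [PO₄³⁻]^2(0.29)^3
[PO₄³⁻]^2 = 1.1×10⁻²⁹ / (0.29)^3 = 4.5×10⁻²⁸
[PO₄³⁻] = 2.1×10⁻¹⁴ mol/L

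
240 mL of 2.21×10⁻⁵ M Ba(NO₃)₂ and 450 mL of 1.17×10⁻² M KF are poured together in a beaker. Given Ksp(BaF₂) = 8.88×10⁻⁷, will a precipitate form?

No

After mixing, V = 240 mL + 450 mL = 690 mL.
[Ba²⁺] = (2.21×10⁻⁵)(240)/690 = 7.69×10⁻⁶ M
[F⁻] = (1.17×10⁻²)(450)/690 = 7.63×10⁻³ M
Q = [Ba²⁺][F⁻]^2 = 4.48×10⁻¹⁰
Since Q (4.48×10⁻¹⁰) is less than Ksp (8.88×10⁻⁷), no BaF₂ precipitates.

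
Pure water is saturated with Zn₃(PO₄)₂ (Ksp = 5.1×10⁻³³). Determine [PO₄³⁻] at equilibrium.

2.7×10⁻⁷ M

Zn₃(PO₄)₂(s) ⇌ 3 Zn²⁺(aq) + 2 PO₄³⁻(aq)
For each mole of Zn₃(PO₄)₂ that dissolves per liter, [Zn²⁺] = 3s and [PO₄³⁻] = 2s; let s denote this solubility.
Ksp = [Zn²⁺]^3[PO₄³⁻]^2 = (3s)^3 · (2s)^2 = 108s^5 = 5.1×10⁻³³
s = 1.4×10⁻⁷ mol L⁻¹
[PO₄³⁻] = 2s = 2.7×10⁻⁷ mol L⁻¹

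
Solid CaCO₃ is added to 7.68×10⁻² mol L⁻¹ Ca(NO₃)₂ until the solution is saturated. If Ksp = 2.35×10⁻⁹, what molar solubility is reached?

3.06×10⁻⁸ M

CaCO₃(s) ⇌ Ca²⁺(aq) + CO₃²⁻(aq)
Ca²⁺ is already present at 7.68×10⁻² mol L⁻¹. If s mol/L of CaCO₃ dissolves, [CO₃²⁻] = s while [Ca²⁺] ≈ 7.68×10⁻² mol L⁻¹.
Ksp = [Ca²⁺][CO₃²⁻] = (7.68×10⁻²)s
s = 2.35×10⁻⁹ / (7.68×10⁻²) = 3.06×10⁻⁸
s = 3.06×10⁻⁸ mol L⁻¹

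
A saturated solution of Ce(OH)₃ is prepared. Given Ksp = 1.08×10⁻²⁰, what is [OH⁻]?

1.34×10⁻⁵ M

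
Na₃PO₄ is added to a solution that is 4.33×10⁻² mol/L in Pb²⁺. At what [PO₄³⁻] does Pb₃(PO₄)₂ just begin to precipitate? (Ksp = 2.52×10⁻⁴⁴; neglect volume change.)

The threshold for precipitation is Q = Ksp.
Pb₃(PO₄)₂(s) ⇌ 3 Pb²⁺(aq) + 2 PO₄³⁻(aq)
Ksp = [Pb²⁺]^3[PO₄³⁻]^2 = [PO₄³⁻]^2(4.33×10⁻²)^3
[PO₄³⁻]^2 = 2.52×10⁻⁴⁴ / (4.33×10⁻²)^3 = 3.10×10⁻⁴⁰
[PO₄³⁻] = 1.76×10⁻²⁰ mol/L

1.76×10⁻²⁰ M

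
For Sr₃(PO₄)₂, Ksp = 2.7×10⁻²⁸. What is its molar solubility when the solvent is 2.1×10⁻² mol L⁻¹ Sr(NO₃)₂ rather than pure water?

Sr₃(PO₄)₂(s) ⇌ 3 Sr²⁺(aq) + 2 PO₄³⁻(aq)
With Sr²⁺ already at 2.1×10⁻² mol L⁻¹ and s small, take [Sr²⁺] ≈ 2.1×10⁻² mol L⁻¹ and [PO₄³⁻] = 2s.
Ksp = [Sr²⁺]^3[PO₄³⁻]^2 = (2.1×10⁻²)^3(2s)^2
(2s)^2 = 2.7×10⁻²⁸ / (2.1×10⁻²)^3 = 2.9×10⁻²³
s = 2.7×10⁻¹² mol L⁻¹

2.7×10⁻¹² M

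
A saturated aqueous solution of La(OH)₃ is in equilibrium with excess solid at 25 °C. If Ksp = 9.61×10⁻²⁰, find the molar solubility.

7.72×10⁻⁶ M

La(OH)₃(s) ⇌ La³⁺(aq) + 3 OH⁻(aq)
If s mol/L of La(OH)₃ dissolves, [La³⁺] = s and [OH⁻] = 3s.
Ksp = [La³⁺][OH⁻]^3 = s · (3s)^3 = 27s^4
27s^4 = 9.61×10⁻²⁰  ⇒  s^4 = 3.56×10⁻²¹
s = 7.72×10⁻⁶ M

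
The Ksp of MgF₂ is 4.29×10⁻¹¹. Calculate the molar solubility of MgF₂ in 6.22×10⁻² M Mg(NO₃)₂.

1.31×10⁻⁵ M

MgF₂(s) ⇌ Mg²⁺(aq) + 2 F⁻(aq)
Mg²⁺ is already present at 6.22×10⁻² M. If s mol/L of MgF₂ dissolves, [F⁻] = 2s while [Mg²⁺] ≈ 6.22×10⁻² M.
Ksp = [Mg²⁺][F⁻]^2 = (6.22×10⁻²)(2s)^2
(2s)^2 = 4.29×10⁻¹¹ / (6.22×10⁻²) = 6.90×10⁻¹⁰
s = 1.31×10⁻⁵ M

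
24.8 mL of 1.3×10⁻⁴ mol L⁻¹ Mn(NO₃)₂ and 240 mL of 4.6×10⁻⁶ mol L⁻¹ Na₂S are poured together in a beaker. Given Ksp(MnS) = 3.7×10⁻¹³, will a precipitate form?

Yes

After mixing, V = 24.8 mL + 240 mL = 264.8 mL.
[Mn²⁺] = (1.3×10⁻⁴)(24.8)/264.8 = 1.2×10⁻⁵ mol L⁻¹
[S²⁻] = (4.6×10⁻⁶)(240)/264.8 = 4.2×10⁻⁶ mol L⁻¹
Q = [Mn²⁺][S²⁻] = 5.1×10⁻¹¹
Because Q > Ksp (5.1×10⁻¹¹ vs 3.7×10⁻¹³), a precipitate of MnS forms.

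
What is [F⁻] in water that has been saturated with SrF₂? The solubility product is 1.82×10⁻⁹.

1.54×10⁻³ M

SrF₂(s) ⇌ Sr²⁺(aq) + 2 F⁻(aq)
For each mole of SrF₂ that dissolves per liter, [Sr²⁺] = s and [F⁻] = 2s; let s denote this solubility.
Ksp = [Sr²⁺][F⁻]^2 = s · (2s)^2 = 4s^3 = 1.82×10⁻⁹
s = 7.69×10⁻⁴ mol/L
[F⁻] = 2s = 1.54×10⁻³ mol/L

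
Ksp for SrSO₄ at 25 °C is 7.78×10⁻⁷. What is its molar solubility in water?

8.82×10⁻⁴ M

SrSO₄(s) ⇌ Sr²⁺(aq) + SO₄²⁻(aq)
For each mole of SrSO₄ that dissolves per liter, [Sr²⁺] = s and [SO₄²⁻] = s; let s denote this solubility.
Ksp = [Sr²⁺][SO₄²⁻] = s · s = s^2
s^2 = 7.78×10⁻⁷
Taking the 2nd root, s = 8.82×10⁻⁴ mol/L.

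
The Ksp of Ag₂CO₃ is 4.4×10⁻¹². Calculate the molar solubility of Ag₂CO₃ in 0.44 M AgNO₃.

Ag₂CO₃(s) ⇌ 2 Ag⁺(aq) + CO₃²⁻(aq)
With Ag⁺ already at 0.44 M and s small, take [Ag⁺] ≈ 0.44 M and [CO₃²⁻] = s.
Ksp = [Ag⁺]^2[CO₃²⁻] = (0.44)^2s
s = 4.4×10⁻¹² / (0.44)^2 = 2.3×10⁻¹¹
s = 2.3×10⁻¹¹ M

2.3×10⁻¹¹ M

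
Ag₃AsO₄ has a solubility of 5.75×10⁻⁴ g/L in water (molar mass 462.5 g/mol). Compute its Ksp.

Ksp = 6.45×10⁻²³

s = (5.75×10⁻⁴ g L⁻¹)/(462.5 g mol⁻¹) = 1.2432×10⁻⁶ M
Ag₃AsO₄(s) ⇌ 3 Ag⁺(aq) + AsO₄³⁻(aq)
With molar solubility s: [Ag⁺] = 3s, [AsO₄³⁻] = s.
Ksp = [Ag⁺]^3[AsO₄³⁻] = (3s)^3 · s = 27s^4
Ksp = 27 × (1.2432×10⁻⁶)^4 = 6.45×10⁻²³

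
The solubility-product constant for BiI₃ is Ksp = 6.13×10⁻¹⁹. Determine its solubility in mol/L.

1.23×10⁻⁵ M

BiI₃(s) ⇌ Bi³⁺(aq) + 3 I⁻(aq)
Call the molar solubility s, so that [Bi³⁺] = s and [I⁻] = 3s.
Ksp = [Bi³⁺][I⁻]^3 = s · (3s)^3 = 27s^4
27s^4 = 6.13×10⁻¹⁹  ⇒  s^4 = 2.27×10⁻²⁰
s = 1.23×10⁻⁵ M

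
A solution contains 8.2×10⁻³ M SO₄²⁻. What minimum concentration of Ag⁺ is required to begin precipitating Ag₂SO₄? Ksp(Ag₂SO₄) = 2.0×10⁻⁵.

Precipitation of each salt begins when its ion product equals Ksp.
Ag₂SO₄(s) ⇌ 2 Ag⁺(aq) + SO₄²⁻(aq)
Ksp = [Ag⁺]^2[SO₄²⁻] = [Ag⁺]^2(8.2×10⁻³)
[Ag⁺]^2 = 2.0×10⁻⁵ / (8.2×10⁻³) = 2.4×10⁻³
[Ag⁺] = 4.9×10⁻² M

4.9×10⁻² M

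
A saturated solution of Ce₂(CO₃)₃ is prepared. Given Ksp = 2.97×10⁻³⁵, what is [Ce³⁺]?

Ce₂(CO₃)₃(s) ⇌ 2 Ce³⁺(aq) + 3 CO₃²⁻(aq)
For each mole of Ce₂(CO₃)₃ that dissolves per liter, [Ce³⁺] = 2s and [CO₃²⁻] = 3s; let s denote this solubility.
Ksp = [Ce³⁺]^2[CO₃²⁻]^3 = (2s)^2 · (3s)^3 = 108s^5 = 2.97×10⁻³⁵
s = 4.87×10⁻⁸ M
[Ce³⁺] = 2s = 9.75×10⁻⁸ M

9.75×10⁻⁸ M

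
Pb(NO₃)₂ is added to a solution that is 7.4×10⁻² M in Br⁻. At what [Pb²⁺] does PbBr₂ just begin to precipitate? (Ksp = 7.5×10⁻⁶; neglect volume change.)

Each salt precipitates once Q = Ksp for that salt.
PbBr₂(s) ⇌ Pb²⁺(aq) + 2 Br⁻(aq)
Ksp = [Pb²⁺][Br⁻]^2 = [Pb²⁺](7.4×10⁻²)^2
[Pb²⁺] = 7.5×10⁻⁶ / (7.4×10⁻²)^2 = 1.4×10⁻³
[Pb²⁺] = 1.4×10⁻³ M

1.4×10⁻³ M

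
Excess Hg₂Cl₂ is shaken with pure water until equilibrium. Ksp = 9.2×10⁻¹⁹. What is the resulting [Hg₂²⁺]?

6.1×10⁻⁷ M

Hg₂Cl₂(s) ⇌ Hg₂²⁺(aq) + 2 Cl⁻(aq)
If s mol/L of Hg₂Cl₂ dissolves, [Hg₂²⁺] = s and [Cl⁻] = 2s.
Ksp = [Hg₂²⁺][Cl⁻]^2 = s · (2s)^2 = 4s^3 = 9.2×10⁻¹⁹
s = 6.1×10⁻⁷ mol/L
[Hg₂²⁺] = s = 6.1×10⁻⁷ mol/L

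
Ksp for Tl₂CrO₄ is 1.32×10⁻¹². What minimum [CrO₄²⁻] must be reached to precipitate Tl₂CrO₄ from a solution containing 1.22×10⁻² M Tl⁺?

Precipitation of each salt begins when its ion product equals Ksp.
Tl₂CrO₄(s) ⇌ 2 Tl⁺(aq) + CrO₄²⁻(aq)
Ksp = [Tl⁺]^2[CrO₄²⁻] = [CrO₄²⁻](1.22×10⁻²)^2
[CrO₄²⁻] = 1.32×10⁻¹² / (1.22×10⁻²)^2 = 8.87×10⁻⁹
[CrO₄²⁻] = 8.87×10⁻⁹ M

8.87×10⁻⁹ M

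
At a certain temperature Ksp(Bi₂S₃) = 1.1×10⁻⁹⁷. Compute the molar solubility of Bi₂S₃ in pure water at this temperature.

1.6×10⁻²⁰ M

Bi₂S₃(s) ⇌ 2 Bi³⁺(aq) + 3 S²⁻(aq)
For each mole of Bi₂S₃ that dissolves per liter, [Bi³⁺] = 2s and [S²⁻] = 3s; let s denote this solubility.
Ksp = [Bi³⁺]^2[S²⁻]^3 = (2s)^2 · (3s)^3 = 108s^5
108s^5 = 1.1×10⁻⁹⁷  ⇒  s^5 = 1.0×10⁻⁹⁹
s = 1.6×10⁻²⁰ mol L⁻¹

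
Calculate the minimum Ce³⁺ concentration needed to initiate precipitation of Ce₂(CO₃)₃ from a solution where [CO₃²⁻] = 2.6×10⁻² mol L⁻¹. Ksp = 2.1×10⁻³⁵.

A salt starts to precipitate once the ion product Q reaches its Ksp.
Ce₂(CO₃)₃(s) ⇌ 2 Ce³⁺(aq) + 3 CO₃²⁻(aq)
Ksp = [Ce³⁺]^2[CO₃²⁻]^3 = [Ce³⁺]^2(2.6×10⁻²)^3
[Ce³⁺]^2 = 2.1×10⁻³⁵ / (2.6×10⁻²)^3 = 1.2×10⁻³⁰
[Ce³⁺] = 1.1×10⁻¹⁵ mol L⁻¹

1.1×10⁻¹⁵ M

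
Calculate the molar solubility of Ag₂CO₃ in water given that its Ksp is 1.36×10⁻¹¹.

1.50×10⁻⁴ M

Ag₂CO₃(s) ⇌ 2 Ag⁺(aq) + CO₃²⁻(aq)
If s mol/L of Ag₂CO₃ dissolves, [Ag⁺] = 2s and [CO₃²⁻] = s.
Ksp = [Ag⁺]^2[CO₃²⁻] = (2s)^2 · s = 4s^3
4s^3 = 1.36×10⁻¹¹  ⇒  s^3 = 3.40×10⁻¹²
Taking the 3rd root, s = 1.50×10⁻⁴ mol/L.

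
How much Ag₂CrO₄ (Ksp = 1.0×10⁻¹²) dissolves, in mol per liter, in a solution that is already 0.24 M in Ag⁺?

Ag₂CrO₄(s) ⇌ 2 Ag⁺(aq) + CrO₄²⁻(aq)
With Ag⁺ already at 0.24 M and s small, take [Ag⁺] ≈ 0.24 M and [CrO₄²⁻] = s.
Ksp = [Ag⁺]^2[CrO₄²⁻] = (0.24)^2s
s = 1.0×10⁻¹² / (0.24)^2 = 1.7×10⁻¹¹
s = 1.7×10⁻¹¹ M

1.7×10⁻¹¹ M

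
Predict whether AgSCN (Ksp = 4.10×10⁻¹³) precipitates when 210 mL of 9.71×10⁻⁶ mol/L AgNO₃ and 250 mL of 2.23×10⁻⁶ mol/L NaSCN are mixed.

After mixing, V = 210 mL + 250 mL = 460 mL.
[Ag⁺] = (9.71×10⁻⁶)(210)/460 = 4.43×10⁻⁶ mol/L
[SCN⁻] = (2.23×10⁻⁶)(250)/460 = 1.21×10⁻⁶ mol/L
Q = [Ag⁺][SCN⁻] = 5.37×10⁻¹²
Since Q (5.37×10⁻¹²) exceeds Ksp (4.10×10⁻¹³), AgSCN will precipitate.

Yes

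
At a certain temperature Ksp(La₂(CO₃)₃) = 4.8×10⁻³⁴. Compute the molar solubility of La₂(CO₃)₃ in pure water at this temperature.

La₂(CO₃)₃(s) ⇌ 2 La³⁺(aq) + 3 CO₃²⁻(aq)
If s mol/L of La₂(CO₃)₃ dissolves, [La³⁺] = 2s and [CO₃²⁻] = 3s.
Ksp = [La³⁺]^2[CO₃²⁻]^3 = (2s)^2 · (3s)^3 = 108s^5
108s^5 = 4.8×10⁻³⁴  ⇒  s^5 = 4.4×10⁻³⁶
s = 8.5×10⁻⁸ M

8.5×10⁻⁸ M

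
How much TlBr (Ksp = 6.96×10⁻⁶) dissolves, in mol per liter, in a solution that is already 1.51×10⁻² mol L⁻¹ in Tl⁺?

TlBr(s) ⇌ Tl⁺(aq) + Br⁻(aq)
Let s be the solubility of TlBr here. The common ion gives [Tl⁺] ≈ 1.51×10⁻² mol L⁻¹, and [Br⁻] = s.
Ksp = [Tl⁺][Br⁻] = (1.51×10⁻²)s
s = 6.96×10⁻⁶ / (1.51×10⁻²) = 4.61×10⁻⁴
s = 4.61×10⁻⁴ mol L⁻¹

4.61×10⁻⁴ M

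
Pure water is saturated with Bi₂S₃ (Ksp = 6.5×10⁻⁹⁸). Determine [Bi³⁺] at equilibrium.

2.9×10⁻²⁰ M

Bi₂S₃(s) ⇌ 2 Bi³⁺(aq) + 3 S²⁻(aq)
Let s be the molar solubility. Then [Bi³⁺] = 2s and [S²⁻] = 3s.
Ksp = [Bi³⁺]^2[S²⁻]^3 = (2s)^2 · (3s)^3 = 108s^5 = 6.5×10⁻⁹⁸
s = 1.4×10⁻²⁰ M
[Bi³⁺] = 2s = 2.9×10⁻²⁰ M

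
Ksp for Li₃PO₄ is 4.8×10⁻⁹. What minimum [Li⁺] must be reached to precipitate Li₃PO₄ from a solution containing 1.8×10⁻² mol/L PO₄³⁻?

6.4×10⁻³ M

A salt starts to precipitate once the ion product Q reaches its Ksp.
Li₃PO₄(s) ⇌ 3 Li⁺(aq) + PO₄³⁻(aq)
Ksp = [Li⁺]^3[PO₄³⁻] = [Li⁺]^3(1.8×10⁻²)
[Li⁺]^3 = 4.8×10⁻⁹ / (1.8×10⁻²) = 2.7×10⁻⁷
[Li⁺] = 6.4×10⁻³ mol/L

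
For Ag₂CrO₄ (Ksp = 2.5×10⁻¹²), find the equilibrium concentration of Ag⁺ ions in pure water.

Ag₂CrO₄(s) ⇌ 2 Ag⁺(aq) + CrO₄²⁻(aq)
With molar solubility s: [Ag⁺] = 2s, [CrO₄²⁻] = s.
Ksp = [Ag⁺]^2[CrO₄²⁻] = (2s)^2 · s = 4s^3 = 2.5×10⁻¹²
s = 8.5×10⁻⁵ mol L⁻¹
[Ag⁺] = 2s = 1.7×10⁻⁴ mol L⁻¹

1.7×10⁻⁴ M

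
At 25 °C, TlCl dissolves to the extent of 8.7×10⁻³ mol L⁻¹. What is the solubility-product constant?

TlCl(s) ⇌ Tl⁺(aq) + Cl⁻(aq)
Call the molar solubility s, so that [Tl⁺] = s and [Cl⁻] = s.
Ksp = [Tl⁺][Cl⁻] = s · s = s^2
Ksp = (8.7×10⁻³)^2 = 7.6×10⁻⁵

Ksp = 7.6×10⁻⁵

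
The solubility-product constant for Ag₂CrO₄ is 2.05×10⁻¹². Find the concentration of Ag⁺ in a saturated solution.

Ag₂CrO₄(s) ⇌ 2 Ag⁺(aq) + CrO₄²⁻(aq)
If s mol/L of Ag₂CrO₄ dissolves, [Ag⁺] = 2s and [CrO₄²⁻] = s.
Ksp = [Ag⁺]^2[CrO₄²⁻] = (2s)^2 · s = 4s^3 = 2.05×10⁻¹²
s = 8.00×10⁻⁵ mol L⁻¹
[Ag⁺] = 2s = 1.60×10⁻⁴ mol L⁻¹

1.60×10⁻⁴ M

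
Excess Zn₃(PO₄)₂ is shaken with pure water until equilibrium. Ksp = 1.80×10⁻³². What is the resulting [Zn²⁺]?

5.27×10⁻⁷ M

Zn₃(PO₄)₂(s) ⇌ 3 Zn²⁺(aq) + 2 PO₄³⁻(aq)
Let s be the molar solubility. Then [Zn²⁺] = 3s and [PO₄³⁻] = 2s.
Ksp = [Zn²⁺]^3[PO₄³⁻]^2 = (3s)^3 · (2s)^2 = 108s^5 = 1.80×10⁻³²
s = 1.76×10⁻⁷ mol L⁻¹
[Zn²⁺] = 3s = 5.27×10⁻⁷ mol L⁻¹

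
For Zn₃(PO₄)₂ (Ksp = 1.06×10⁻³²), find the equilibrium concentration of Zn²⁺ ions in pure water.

4.74×10⁻⁷ M

Zn₃(PO₄)₂(s) ⇌ 3 Zn²⁺(aq) + 2 PO₄³⁻(aq)
Let s be the molar solubility. Then [Zn²⁺] = 3s and [PO₄³⁻] = 2s.
Ksp = [Zn²⁺]^3[PO₄³⁻]^2 = (3s)^3 · (2s)^2 = 108s^5 = 1.06×10⁻³²
s = 1.58×10⁻⁷ mol L⁻¹
[Zn²⁺] = 3s = 4.74×10⁻⁷ mol L⁻¹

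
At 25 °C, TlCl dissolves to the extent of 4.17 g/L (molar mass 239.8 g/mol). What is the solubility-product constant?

Ksp = 3.02×10⁻⁴

s = (4.17 g L⁻¹)/(239.8 g mol⁻¹) = 1.7389×10⁻² M
TlCl(s) ⇌ Tl⁺(aq) + Cl⁻(aq)
Let s be the molar solubility. Then [Tl⁺] = s and [Cl⁻] = s.
Ksp = [Tl⁺][Cl⁻] = s · s = s^2
Ksp = (1.7389×10⁻²)^2 = 3.02×10⁻⁴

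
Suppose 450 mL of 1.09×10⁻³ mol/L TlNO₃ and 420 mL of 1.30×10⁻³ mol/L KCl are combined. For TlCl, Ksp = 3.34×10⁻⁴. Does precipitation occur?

After mixing, V = 450 mL + 420 mL = 870 mL.
[Tl⁺] = (1.09×10⁻³)(450)/870 = 5.64×10⁻⁴ mol/L
[Cl⁻] = (1.30×10⁻³)(420)/870 = 6.28×10⁻⁴ mol/L
Q = [Tl⁺][Cl⁻] = 3.54×10⁻⁷
Since Q (3.54×10⁻⁷) is less than Ksp (3.34×10⁻⁴), no TlCl precipitates.

No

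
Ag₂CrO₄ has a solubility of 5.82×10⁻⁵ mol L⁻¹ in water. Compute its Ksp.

Ag₂CrO₄(s) ⇌ 2 Ag⁺(aq) + CrO₄²⁻(aq)
Call the molar solubility s, so that [Ag⁺] = 2s and [CrO₄²⁻] = s.
Ksp = [Ag⁺]^2[CrO₄²⁻] = (2s)^2 · s = 4s^3
Ksp = 4 × (5.82×10⁻⁵)^3 = 7.89×10⁻¹³

Ksp = 7.89×10⁻¹³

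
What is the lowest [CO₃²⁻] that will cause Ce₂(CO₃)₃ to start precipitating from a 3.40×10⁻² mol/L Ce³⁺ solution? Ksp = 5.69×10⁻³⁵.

Precipitation of each salt begins when its ion product equals Ksp.
Ce₂(CO₃)₃(s) ⇌ 2 Ce³⁺(aq) + 3 CO₃²⁻(aq)
Ksp = [Ce³⁺]^2[CO₃²⁻]^3 = [CO₃²⁻]^3(3.40×10⁻²)^2
[CO₃²⁻]^3 = 5.69×10⁻³⁵ / (3.40×10⁻²)^2 = 4.92×10⁻³²
[CO₃²⁻] = 3.66×10⁻¹¹ mol/L

3.66×10⁻¹¹ M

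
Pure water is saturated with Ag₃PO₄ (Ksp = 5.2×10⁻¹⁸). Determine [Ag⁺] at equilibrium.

6.3×10⁻⁵ M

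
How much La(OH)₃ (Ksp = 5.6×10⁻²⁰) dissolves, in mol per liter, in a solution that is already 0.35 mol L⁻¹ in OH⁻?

1.3×10⁻¹⁸ M

La(OH)₃(s) ⇌ La³⁺(aq) + 3 OH⁻(aq)
The solution already contains OH⁻ at 0.35 mol L⁻¹. Let s be the molar solubility of La(OH)₃.
[OH⁻] ≈ 0.35 mol L⁻¹ (common ion dominates); [La³⁺] = s.
Ksp = [La³⁺][OH⁻]^3 = s(0.35)^3
s = 5.6×10⁻²⁰ / (0.35)^3 = 1.3×10⁻¹⁸
s = 1.3×10⁻¹⁸ mol L⁻¹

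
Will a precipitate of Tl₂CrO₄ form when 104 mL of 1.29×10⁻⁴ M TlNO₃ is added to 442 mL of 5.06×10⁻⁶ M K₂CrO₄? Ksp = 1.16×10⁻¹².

No

Total volume after mixing = 104 + 442 = 546 mL.
[Tl⁺] = (1.29×10⁻⁴)(104)/546 = 2.46×10⁻⁵ M
[CrO₄²⁻] = (5.06×10⁻⁶)(442)/546 = 4.10×10⁻⁶ M
Q = [Tl⁺]^2[CrO₄²⁻] = 2.47×10⁻¹⁵
Q = 2.47×10⁻¹⁵ < Ksp = 1.16×10⁻¹², so the solution is unsaturated and no precipitate forms.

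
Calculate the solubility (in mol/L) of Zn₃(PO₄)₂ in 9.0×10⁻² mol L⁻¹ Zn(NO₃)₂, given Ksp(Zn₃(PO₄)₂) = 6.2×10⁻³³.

1.5×10⁻¹⁵ M

Zn₃(PO₄)₂(s) ⇌ 3 Zn²⁺(aq) + 2 PO₄³⁻(aq)
The solution already contains Zn²⁺ at 9.0×10⁻² mol L⁻¹. Let s be the molar solubility of Zn₃(PO₄)₂.
[Zn²⁺] ≈ 9.0×10⁻² mol L⁻¹ (common ion dominates); [PO₄³⁻] = 2s.
Ksp = [Zn²⁺]^3[PO₄³⁻]^2 = (9.0×10⁻²)^3(2s)^2
(2s)^2 = 6.2×10⁻³³ / (9.0×10⁻²)^3 = 8.5×10⁻³⁰
s = 1.5×10⁻¹⁵ mol L⁻¹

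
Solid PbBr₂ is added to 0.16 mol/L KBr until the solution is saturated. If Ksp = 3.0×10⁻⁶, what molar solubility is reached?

1.2×10⁻⁴ M

PbBr₂(s) ⇌ Pb²⁺(aq) + 2 Br⁻(aq)
Let s be the solubility of PbBr₂ here. The common ion gives [Br⁻] ≈ 0.16 mol/L, and [Pb²⁺] = s.
Ksp = [Pb²⁺][Br⁻]^2 = s(0.16)^2
s = 3.0×10⁻⁶ / (0.16)^2 = 1.2×10⁻⁴
s = 1.2×10⁻⁴ mol/L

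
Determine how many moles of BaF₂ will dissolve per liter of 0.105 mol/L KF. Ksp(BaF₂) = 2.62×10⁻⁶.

2.38×10⁻⁴ M

BaF₂(s) ⇌ Ba²⁺(aq) + 2 F⁻(aq)
With F⁻ already at 0.105 mol/L and s small, take [F⁻] ≈ 0.105 mol/L and [Ba²⁺] = s.
Ksp = [Ba²⁺][F⁻]^2 = s(0.105)^2
s = 2.62×10⁻⁶ / (0.105)^2 = 2.38×10⁻⁴
s = 2.38×10⁻⁴ mol/L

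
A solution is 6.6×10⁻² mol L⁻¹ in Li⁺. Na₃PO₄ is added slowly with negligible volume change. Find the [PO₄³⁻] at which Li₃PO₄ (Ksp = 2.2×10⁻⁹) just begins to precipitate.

7.7×10⁻⁶ M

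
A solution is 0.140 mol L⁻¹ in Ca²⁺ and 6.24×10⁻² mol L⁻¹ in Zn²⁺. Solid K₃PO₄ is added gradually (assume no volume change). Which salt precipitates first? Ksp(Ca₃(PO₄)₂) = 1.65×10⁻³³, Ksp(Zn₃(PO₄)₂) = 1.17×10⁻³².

Precipitation begins when Q = Ksp.
For Ca₃(PO₄)₂: [PO₄³⁻] = (Ksp/[Ca²⁺]^3)^(1/2) = 7.75×10⁻¹⁶ mol L⁻¹
For Zn₃(PO₄)₂: [PO₄³⁻] = (Ksp/[Zn²⁺]^3)^(1/2) = 6.94×10⁻¹⁵ mol L⁻¹
Since Ca₃(PO₄)₂ needs less PO₄³⁻ to reach saturation, it precipitates first.

Ca₃(PO₄)₂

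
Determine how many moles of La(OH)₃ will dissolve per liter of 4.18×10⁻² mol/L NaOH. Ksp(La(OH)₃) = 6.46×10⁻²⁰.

La(OH)₃(s) ⇌ La³⁺(aq) + 3 OH⁻(aq)
Let s be the solubility of La(OH)₃ here. The common ion gives [OH⁻] ≈ 4.18×10⁻² mol/L, and [La³⁺] = s.
Ksp = [La³⁺][OH⁻]^3 = s(4.18×10⁻²)^3
s = 6.46×10⁻²⁰ / (4.18×10⁻²)^3 = 8.85×10⁻¹⁶
s = 8.85×10⁻¹⁶ mol/L

8.85×10⁻¹⁶ M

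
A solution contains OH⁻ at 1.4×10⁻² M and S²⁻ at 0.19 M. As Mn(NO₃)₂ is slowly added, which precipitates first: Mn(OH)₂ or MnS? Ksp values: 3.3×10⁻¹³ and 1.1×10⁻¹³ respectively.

The threshold for precipitation is Q = Ksp.
For Mn(OH)₂: [Mn²⁺] = (Ksp/[OH⁻]^2) = 1.7×10⁻⁹ M
For MnS: [Mn²⁺] = (Ksp/[S²⁻]) = 5.8×10⁻¹³ M
Since MnS needs less Mn²⁺ to reach saturation, it precipitates first.

MnS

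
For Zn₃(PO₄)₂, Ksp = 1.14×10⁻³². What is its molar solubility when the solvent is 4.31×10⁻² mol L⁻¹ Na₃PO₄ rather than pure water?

Zn₃(PO₄)₂(s) ⇌ 3 Zn²⁺(aq) + 2 PO₄³⁻(aq)
Let s be the solubility of Zn₃(PO₄)₂ here. The common ion gives [PO₄³⁻] ≈ 4.31×10⁻² mol L⁻¹, and [Zn²⁺] = 3s.
Ksp = [Zn²⁺]^3[PO₄³⁻]^2 = (3s)^3(4.31×10⁻²)^2
(3s)^3 = 1.14×10⁻³² / (4.31×10⁻²)^2 = 6.14×10⁻³⁰
s = 6.10×10⁻¹¹ mol L⁻¹

6.10×10⁻¹¹ M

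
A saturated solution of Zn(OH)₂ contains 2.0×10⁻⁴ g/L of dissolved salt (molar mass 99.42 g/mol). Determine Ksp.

Ksp = 3.3×10⁻¹⁷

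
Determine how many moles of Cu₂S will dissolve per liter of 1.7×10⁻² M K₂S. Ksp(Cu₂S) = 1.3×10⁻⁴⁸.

4.4×10⁻²⁴ M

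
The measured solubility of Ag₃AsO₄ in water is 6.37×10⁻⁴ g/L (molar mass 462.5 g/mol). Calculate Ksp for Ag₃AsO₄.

Ksp = 9.72×10⁻²³

Convert to molarity: s = 6.37×10⁻⁴ / 462.5 = 1.3773×10⁻⁶ mol/L
Ag₃AsO₄(s) ⇌ 3 Ag⁺(aq) + AsO₄³⁻(aq)
Let s be the molar solubility. Then [Ag⁺] = 3s and [AsO₄³⁻] = s.
Ksp = [Ag⁺]^3[AsO₄³⁻] = (3s)^3 · s = 27s^4
Ksp = 27 × (1.3773×10⁻⁶)^4 = 9.72×10⁻²³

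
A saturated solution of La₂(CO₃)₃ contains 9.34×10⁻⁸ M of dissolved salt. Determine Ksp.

Ksp = 7.68×10⁻³⁴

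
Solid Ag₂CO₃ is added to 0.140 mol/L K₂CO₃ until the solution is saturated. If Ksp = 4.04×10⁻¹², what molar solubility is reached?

2.69×10⁻⁶ M

Ag₂CO₃(s) ⇌ 2 Ag⁺(aq) + CO₃²⁻(aq)
CO₃²⁻ is already present at 0.140 mol/L. If s mol/L of Ag₂CO₃ dissolves, [Ag⁺] = 2s while [CO₃²⁻] ≈ 0.140 mol/L.
Ksp = [Ag⁺]^2[CO₃²⁻] = (2s)^2(0.140)
(2s)^2 = 4.04×10⁻¹² / (0.140) = 2.89×10⁻¹¹
s = 2.69×10⁻⁶ mol/L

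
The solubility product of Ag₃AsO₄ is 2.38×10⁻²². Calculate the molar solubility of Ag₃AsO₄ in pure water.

Ag₃AsO₄(s) ⇌ 3 Ag⁺(aq) + AsO₄³⁻(aq)
For each mole of Ag₃AsO₄ that dissolves per liter, [Ag⁺] = 3s and [AsO₄³⁻] = s; let s denote this solubility.
Ksp = [Ag⁺]^3[AsO₄³⁻] = (3s)^3 · s = 27s^4
27s^4 = 2.38×10⁻²²  ⇒  s^4 = 8.81×10⁻²⁴
s = 1.72×10⁻⁶ mol/L

1.72×10⁻⁶ M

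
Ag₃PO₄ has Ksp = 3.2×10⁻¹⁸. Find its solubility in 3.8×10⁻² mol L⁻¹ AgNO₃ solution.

5.8×10⁻¹⁴ M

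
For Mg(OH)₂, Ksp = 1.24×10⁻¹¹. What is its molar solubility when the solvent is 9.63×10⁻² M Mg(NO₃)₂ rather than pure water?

5.67×10⁻⁶ M

Mg(OH)₂(s) ⇌ Mg²⁺(aq) + 2 OH⁻(aq)
Mg²⁺ is already present at 9.63×10⁻² M. If s mol/L of Mg(OH)₂ dissolves, [OH⁻] = 2s while [Mg²⁺] ≈ 9.63×10⁻² M.
Ksp = [Mg²⁺][OH⁻]^2 = (9.63×10⁻²)(2s)^2
(2s)^2 = 1.24×10⁻¹¹ / (9.63×10⁻²) = 1.29×10⁻¹⁰
s = 5.67×10⁻⁶ M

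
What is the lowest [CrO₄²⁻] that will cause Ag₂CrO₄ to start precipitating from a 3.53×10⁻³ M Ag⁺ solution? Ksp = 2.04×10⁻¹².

Each salt precipitates once Q = Ksp for that salt.
Ag₂CrO₄(s) ⇌ 2 Ag⁺(aq) + CrO₄²⁻(aq)
Ksp = [Ag⁺]^2[CrO₄²⁻] = [CrO₄²⁻](3.53×10⁻³)^2
[CrO₄²⁻] = 2.04×10⁻¹² / (3.53×10⁻³)^2 = 1.64×10⁻⁷
[CrO₄²⁻] = 1.64×10⁻⁷ M

1.64×10⁻⁷ M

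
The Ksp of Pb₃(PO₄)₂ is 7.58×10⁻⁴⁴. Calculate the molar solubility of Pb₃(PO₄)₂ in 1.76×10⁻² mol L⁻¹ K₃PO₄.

Pb₃(PO₄)₂(s) ⇌ 3 Pb²⁺(aq) + 2 PO₄³⁻(aq)
The solution already contains PO₄³⁻ at 1.76×10⁻² mol L⁻¹. Let s be the molar solubility of Pb₃(PO₄)₂.
[PO₄³⁻] ≈ 1.76×10⁻² mol L⁻¹ (common ion dominates); [Pb²⁺] = 3s.
Ksp = [Pb²⁺]^3[PO₄³⁻]^2 = (3s)^3(1.76×10⁻²)^2
(3s)^3 = 7.58×10⁻⁴⁴ / (1.76×10⁻²)^2 = 2.45×10⁻⁴⁰
s = 2.08×10⁻¹⁴ mol L⁻¹

2.08×10⁻¹⁴ M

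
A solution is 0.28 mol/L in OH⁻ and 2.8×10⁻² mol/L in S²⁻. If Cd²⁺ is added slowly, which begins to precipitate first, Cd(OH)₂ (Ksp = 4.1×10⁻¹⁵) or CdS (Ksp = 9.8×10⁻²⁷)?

CdS

A salt starts to precipitate once the ion product Q reaches its Ksp.
For Cd(OH)₂: [Cd²⁺] = (Ksp/[OH⁻]^2) = 5.2×10⁻¹⁴ mol/L
For CdS: [Cd²⁺] = (Ksp/[S²⁻]) = 3.5×10⁻²⁵ mol/L
CdS requires the lower [Cd²⁺], so it precipitates first.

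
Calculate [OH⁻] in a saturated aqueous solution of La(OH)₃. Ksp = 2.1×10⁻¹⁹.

2.8×10⁻⁵ M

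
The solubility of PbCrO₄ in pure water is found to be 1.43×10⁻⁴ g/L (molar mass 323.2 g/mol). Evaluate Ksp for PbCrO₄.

Molar solubility s = (1.43×10⁻⁴ g/L) / (323.2 g/mol) = 4.4245×10⁻⁷ mol/L
PbCrO₄(s) ⇌ Pb²⁺(aq) + CrO₄²⁻(aq)
With molar solubility s: [Pb²⁺] = s, [CrO₄²⁻] = s.
Ksp = [Pb²⁺][CrO₄²⁻] = s · s = s^2
Ksp = (4.4245×10⁻⁷)^2 = 1.96×10⁻¹³

Ksp = 1.96×10⁻¹³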